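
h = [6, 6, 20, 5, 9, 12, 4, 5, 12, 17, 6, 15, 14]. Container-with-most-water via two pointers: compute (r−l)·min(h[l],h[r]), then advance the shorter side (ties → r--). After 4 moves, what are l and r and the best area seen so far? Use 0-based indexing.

l=2, r=10, best area=140

[0,12] min(6,14)*12=72 best=72 * → l++
[1,12] min(6,14)*11=66 best=72 → l++
[2,12] min(20,14)*10=140 best=140 * → r--
[2,11] min(20,15)*9=135 best=140 → r--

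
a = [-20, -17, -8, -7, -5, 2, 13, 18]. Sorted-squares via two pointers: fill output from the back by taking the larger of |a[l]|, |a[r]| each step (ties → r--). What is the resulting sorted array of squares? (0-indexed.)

[4, 25, 49, 64, 169, 289, 324, 400]

[0,7] |-20|>|18| out[7]=400 → l++
[1,7] |-17|<=|18| out[6]=324 → r--
[1,6] |-17|>|13| out[5]=289 → l++
[2,6] |-8|<=|13| out[4]=169 → r--
[2,5] |-8|>|2| out[3]=64 → l++
[3,5] |-7|>|2| out[2]=49 → l++
[4,5] |-5|>|2| out[1]=25 → l++
[5,5] |2|<=|2| out[0]=4 → r--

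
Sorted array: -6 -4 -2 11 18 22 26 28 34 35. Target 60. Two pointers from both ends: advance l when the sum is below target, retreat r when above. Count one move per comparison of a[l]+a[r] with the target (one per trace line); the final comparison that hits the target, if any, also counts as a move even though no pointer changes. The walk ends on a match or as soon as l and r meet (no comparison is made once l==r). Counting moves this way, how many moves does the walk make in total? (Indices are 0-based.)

l=0 r=9: -6+35=29 <60, l++
l=1 r=9: -4+35=31 <60, l++
l=2 r=9: -2+35=33 <60, l++
l=3 r=9: 11+35=46 <60, l++
l=4 r=9: 18+35=53 <60, l++
l=5 r=9: 22+35=57 <60, l++
l=6 r=9: 26+35=61 >60, r--
l=6 r=8: 26+34=60, found

8 moves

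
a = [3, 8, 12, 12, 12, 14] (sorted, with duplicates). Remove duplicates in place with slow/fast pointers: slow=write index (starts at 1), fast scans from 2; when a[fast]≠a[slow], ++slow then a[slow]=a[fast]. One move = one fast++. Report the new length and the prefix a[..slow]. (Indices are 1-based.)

length 4; prefix = [3, 8, 12, 14]

slow=1 fast=2: a[fast]=8≠a[slow]=3 write a[2]=8, slow++,fast++
slow=2 fast=3: a[fast]=12≠a[slow]=8 write a[3]=12, slow++,fast++
slow=3 fast=4: a[fast]=12=a[slow] dup, fast++
slow=3 fast=5: a[fast]=12=a[slow] dup, fast++
slow=3 fast=6: a[fast]=14≠a[slow]=12 write a[4]=14, slow++,fast++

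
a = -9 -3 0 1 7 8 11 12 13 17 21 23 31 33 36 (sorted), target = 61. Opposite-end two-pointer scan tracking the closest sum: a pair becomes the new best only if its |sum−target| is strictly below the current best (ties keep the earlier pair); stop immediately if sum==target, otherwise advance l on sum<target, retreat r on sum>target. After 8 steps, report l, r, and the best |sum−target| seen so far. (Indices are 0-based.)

l=8, r=14, best |Δ|=13

l=0 r=14: -9+36=27 d=34 *, l++
l=1 r=14: -3+36=33 d=28 *, l++
l=2 r=14: 0+36=36 d=25 *, l++
l=3 r=14: 1+36=37 d=24 *, l++
l=4 r=14: 7+36=43 d=18 *, l++
l=5 r=14: 8+36=44 d=17 *, l++
l=6 r=14: 11+36=47 d=14 *, l++
l=7 r=14: 12+36=48 d=13 *, l++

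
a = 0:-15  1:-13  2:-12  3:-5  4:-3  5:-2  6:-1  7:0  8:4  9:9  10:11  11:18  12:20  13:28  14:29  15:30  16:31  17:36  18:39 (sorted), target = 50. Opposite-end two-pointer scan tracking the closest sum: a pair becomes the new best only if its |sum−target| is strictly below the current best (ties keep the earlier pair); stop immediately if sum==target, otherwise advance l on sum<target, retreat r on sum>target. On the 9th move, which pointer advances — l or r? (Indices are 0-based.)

l=0 r=18: -15+39=24 d=26 *, l++
l=1 r=18: -13+39=26 d=24 *, l++
l=2 r=18: -12+39=27 d=23 *, l++
l=3 r=18: -5+39=34 d=16 *, l++
l=4 r=18: -3+39=36 d=14 *, l++
l=5 r=18: -2+39=37 d=13 *, l++
l=6 r=18: -1+39=38 d=12 *, l++
l=7 r=18: 0+39=39 d=11 *, l++
l=8 r=18: 4+39=43 d=7 *, l++

l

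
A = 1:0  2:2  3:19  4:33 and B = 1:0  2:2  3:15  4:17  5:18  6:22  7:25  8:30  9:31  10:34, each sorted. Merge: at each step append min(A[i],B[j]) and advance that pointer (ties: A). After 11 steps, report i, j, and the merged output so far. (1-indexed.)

[i=1,j=1] A[i]=0<=B[j]=0 take 0 → i++
[i=2,j=1] A[i]=2>B[j]=0 take 0 → j++
[i=2,j=2] A[i]=2<=B[j]=2 take 2 → i++
[i=3,j=2] A[i]=19>B[j]=2 take 2 → j++
[i=3,j=3] A[i]=19>B[j]=15 take 15 → j++
[i=3,j=4] A[i]=19>B[j]=17 take 17 → j++
[i=3,j=5] A[i]=19>B[j]=18 take 18 → j++
[i=3,j=6] A[i]=19<=B[j]=22 take 19 → i++
[i=4,j=6] A[i]=33>B[j]=22 take 22 → j++
[i=4,j=7] A[i]=33>B[j]=25 take 25 → j++
[i=4,j=8] A[i]=33>B[j]=30 take 30 → j++

i=4, j=9, merged so far=[0, 0, 2, 2, 15, 17, 18, 19, 22, 25, 30]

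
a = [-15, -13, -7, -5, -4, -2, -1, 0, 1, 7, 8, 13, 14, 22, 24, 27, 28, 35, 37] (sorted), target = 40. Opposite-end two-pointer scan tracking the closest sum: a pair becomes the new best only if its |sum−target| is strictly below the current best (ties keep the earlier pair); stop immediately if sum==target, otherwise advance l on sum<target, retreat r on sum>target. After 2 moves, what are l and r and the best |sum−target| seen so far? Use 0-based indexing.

l=0 r=18: -15+37=22 d=18 *, l++
l=1 r=18: -13+37=24 d=16 *, l++

l=2, r=18, best |Δ|=16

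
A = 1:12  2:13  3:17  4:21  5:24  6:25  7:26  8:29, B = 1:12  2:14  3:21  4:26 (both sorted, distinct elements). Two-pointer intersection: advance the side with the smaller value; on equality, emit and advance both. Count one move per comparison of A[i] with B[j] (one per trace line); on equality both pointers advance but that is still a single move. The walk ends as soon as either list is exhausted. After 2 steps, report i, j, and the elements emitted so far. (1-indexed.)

[i=1,j=1] 12==12 emit → i++,j++
[i=2,j=2] 13<14 → i++

i=3, j=2, emitted=[12]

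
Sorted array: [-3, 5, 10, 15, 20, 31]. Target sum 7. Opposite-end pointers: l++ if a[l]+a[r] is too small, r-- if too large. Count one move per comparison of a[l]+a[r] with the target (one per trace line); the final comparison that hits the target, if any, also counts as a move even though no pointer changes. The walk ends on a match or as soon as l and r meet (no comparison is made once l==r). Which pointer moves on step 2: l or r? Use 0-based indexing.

r

l=0 r=5: -3+31=28 >7, r--
l=0 r=4: -3+20=17 >7, r--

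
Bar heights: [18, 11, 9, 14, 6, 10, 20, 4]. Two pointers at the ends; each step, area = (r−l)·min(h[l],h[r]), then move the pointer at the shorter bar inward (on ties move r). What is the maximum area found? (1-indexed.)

max area = 108

l=1 r=8: min(18,4)*7=28 best=28 *, r--
l=1 r=7: min(18,20)*6=108 best=108 *, l++
l=2 r=7: min(11,20)*5=55 best=108, l++
l=3 r=7: min(9,20)*4=36 best=108, l++
l=4 r=7: min(14,20)*3=42 best=108, l++
l=5 r=7: min(6,20)*2=12 best=108, l++
l=6 r=7: min(10,20)*1=10 best=108, l++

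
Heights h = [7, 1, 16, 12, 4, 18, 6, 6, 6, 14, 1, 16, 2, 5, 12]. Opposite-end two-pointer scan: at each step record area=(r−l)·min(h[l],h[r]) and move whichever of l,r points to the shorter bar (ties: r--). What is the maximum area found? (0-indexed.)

max area = 144

l=0 r=14: min(7,12)*14=98 best=98 *, l++
l=1 r=14: min(1,12)*13=13 best=98, l++
l=2 r=14: min(16,12)*12=144 best=144 *, r--
l=2 r=13: min(16,5)*11=55 best=144, r--
l=2 r=12: min(16,2)*10=20 best=144, r--
l=2 r=11: min(16,16)*9=144 best=144, r--
l=2 r=10: min(16,1)*8=8 best=144, r--
l=2 r=9: min(16,14)*7=98 best=144, r--
l=2 r=8: min(16,6)*6=36 best=144, r--
l=2 r=7: min(16,6)*5=30 best=144, r--
l=2 r=6: min(16,6)*4=24 best=144, r--
l=2 r=5: min(16,18)*3=48 best=144, l++
l=3 r=5: min(12,18)*2=24 best=144, l++
l=4 r=5: min(4,18)*1=4 best=144, l++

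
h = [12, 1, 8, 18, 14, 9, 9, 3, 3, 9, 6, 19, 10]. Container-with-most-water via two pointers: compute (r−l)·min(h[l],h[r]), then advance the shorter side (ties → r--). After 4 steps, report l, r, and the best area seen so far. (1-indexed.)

l=1 r=13: min(12,10)*12=120 best=120 *, r--
l=1 r=12: min(12,19)*11=132 best=132 *, l++
l=2 r=12: min(1,19)*10=10 best=132, l++
l=3 r=12: min(8,19)*9=72 best=132, l++

l=4, r=12, best area=132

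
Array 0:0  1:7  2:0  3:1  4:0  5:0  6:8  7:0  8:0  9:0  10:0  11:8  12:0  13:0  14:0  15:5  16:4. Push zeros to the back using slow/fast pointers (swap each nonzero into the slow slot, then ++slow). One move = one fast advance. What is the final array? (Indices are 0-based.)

[7, 1, 8, 8, 5, 4, 0, 0, 0, 0, 0, 0, 0, 0, 0, 0, 0]

(s=0,f=0) a[fast]=0 → fast++
(s=0,f=1) a[fast]=7≠0 swap→a[0]=7 → slow++,fast++
(s=1,f=2) a[fast]=0 → fast++
(s=1,f=3) a[fast]=1≠0 swap→a[1]=1 → slow++,fast++
(s=2,f=4) a[fast]=0 → fast++
(s=2,f=5) a[fast]=0 → fast++
(s=2,f=6) a[fast]=8≠0 swap→a[2]=8 → slow++,fast++
(s=3,f=7) a[fast]=0 → fast++
(s=3,f=8) a[fast]=0 → fast++
(s=3,f=9) a[fast]=0 → fast++
(s=3,f=10) a[fast]=0 → fast++
(s=3,f=11) a[fast]=8≠0 swap→a[3]=8 → slow++,fast++
(s=4,f=12) a[fast]=0 → fast++
(s=4,f=13) a[fast]=0 → fast++
(s=4,f=14) a[fast]=0 → fast++
(s=4,f=15) a[fast]=5≠0 swap→a[4]=5 → slow++,fast++
(s=5,f=16) a[fast]=4≠0 swap→a[5]=4 → slow++,fast++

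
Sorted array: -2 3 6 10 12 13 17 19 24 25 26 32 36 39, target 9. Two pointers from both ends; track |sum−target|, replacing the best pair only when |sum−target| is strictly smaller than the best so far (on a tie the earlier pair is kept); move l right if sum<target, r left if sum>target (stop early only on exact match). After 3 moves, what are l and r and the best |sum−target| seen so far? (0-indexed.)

[0,13] -2+39=37 d=28 * → r--
[0,12] -2+36=34 d=25 * → r--
[0,11] -2+32=30 d=21 * → r--

l=0, r=10, best |Δ|=21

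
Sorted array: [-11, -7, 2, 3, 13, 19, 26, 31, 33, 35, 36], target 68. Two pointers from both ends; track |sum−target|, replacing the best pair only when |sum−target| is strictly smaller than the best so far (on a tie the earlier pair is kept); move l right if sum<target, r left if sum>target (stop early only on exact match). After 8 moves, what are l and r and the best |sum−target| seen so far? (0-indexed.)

l=8, r=10, best |Δ|=1

[0,10] -11+36=25 d=43 * → l++
[1,10] -7+36=29 d=39 * → l++
[2,10] 2+36=38 d=30 * → l++
[3,10] 3+36=39 d=29 * → l++
[4,10] 13+36=49 d=19 * → l++
[5,10] 19+36=55 d=13 * → l++
[6,10] 26+36=62 d=6 * → l++
[7,10] 31+36=67 d=1 * → l++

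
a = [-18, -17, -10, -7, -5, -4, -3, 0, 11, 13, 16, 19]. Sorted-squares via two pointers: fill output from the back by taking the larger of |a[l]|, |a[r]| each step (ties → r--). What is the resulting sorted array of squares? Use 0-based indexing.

[0, 9, 16, 25, 49, 100, 121, 169, 256, 289, 324, 361]

l=0 r=11: |-18|<=|19| out[11]=361, r--
l=0 r=10: |-18|>|16| out[10]=324, l++
l=1 r=10: |-17|>|16| out[9]=289, l++
l=2 r=10: |-10|<=|16| out[8]=256, r--
l=2 r=9: |-10|<=|13| out[7]=169, r--
l=2 r=8: |-10|<=|11| out[6]=121, r--
l=2 r=7: |-10|>|0| out[5]=100, l++
l=3 r=7: |-7|>|0| out[4]=49, l++
l=4 r=7: |-5|>|0| out[3]=25, l++
l=5 r=7: |-4|>|0| out[2]=16, l++
l=6 r=7: |-3|>|0| out[1]=9, l++
l=7 r=7: |0|<=|0| out[0]=0, r--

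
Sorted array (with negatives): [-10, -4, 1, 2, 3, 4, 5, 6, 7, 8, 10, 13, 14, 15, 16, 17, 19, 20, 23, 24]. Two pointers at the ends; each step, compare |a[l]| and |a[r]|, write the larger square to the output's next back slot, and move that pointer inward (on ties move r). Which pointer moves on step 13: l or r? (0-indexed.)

l=0 r=19: |-10|<=|24| out[19]=576, r--
l=0 r=18: |-10|<=|23| out[18]=529, r--
l=0 r=17: |-10|<=|20| out[17]=400, r--
l=0 r=16: |-10|<=|19| out[16]=361, r--
l=0 r=15: |-10|<=|17| out[15]=289, r--
l=0 r=14: |-10|<=|16| out[14]=256, r--
l=0 r=13: |-10|<=|15| out[13]=225, r--
l=0 r=12: |-10|<=|14| out[12]=196, r--
l=0 r=11: |-10|<=|13| out[11]=169, r--
l=0 r=10: |-10|<=|10| out[10]=100, r--
l=0 r=9: |-10|>|8| out[9]=100, l++
l=1 r=9: |-4|<=|8| out[8]=64, r--
l=1 r=8: |-4|<=|7| out[7]=49, r--

r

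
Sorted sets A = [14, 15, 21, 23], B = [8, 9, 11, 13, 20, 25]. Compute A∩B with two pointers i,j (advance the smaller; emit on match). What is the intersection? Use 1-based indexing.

intersection = []

[i=1,j=1] 14>8 → j++
[i=1,j=2] 14>9 → j++
[i=1,j=3] 14>11 → j++
[i=1,j=4] 14>13 → j++
[i=1,j=5] 14<20 → i++
[i=2,j=5] 15<20 → i++
[i=3,j=5] 21>20 → j++
[i=3,j=6] 21<25 → i++
[i=4,j=6] 23<25 → i++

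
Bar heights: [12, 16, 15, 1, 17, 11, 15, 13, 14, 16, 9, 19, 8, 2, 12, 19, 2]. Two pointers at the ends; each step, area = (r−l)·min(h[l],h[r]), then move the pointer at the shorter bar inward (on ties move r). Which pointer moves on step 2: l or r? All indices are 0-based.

l

[0,16] min(12,2)*16=32 best=32 * → r--
[0,15] min(12,19)*15=180 best=180 * → l++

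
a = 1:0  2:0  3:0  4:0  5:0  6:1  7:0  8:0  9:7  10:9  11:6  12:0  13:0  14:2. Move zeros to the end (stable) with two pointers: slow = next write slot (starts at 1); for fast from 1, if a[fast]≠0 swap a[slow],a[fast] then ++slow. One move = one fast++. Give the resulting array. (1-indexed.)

[1, 7, 9, 6, 2, 0, 0, 0, 0, 0, 0, 0, 0, 0]

slow=1 fast=1: a[fast]=0, fast++
slow=1 fast=2: a[fast]=0, fast++
slow=1 fast=3: a[fast]=0, fast++
slow=1 fast=4: a[fast]=0, fast++
slow=1 fast=5: a[fast]=0, fast++
slow=1 fast=6: a[fast]=1≠0 swap→a[1]=1, slow++,fast++
slow=2 fast=7: a[fast]=0, fast++
slow=2 fast=8: a[fast]=0, fast++
slow=2 fast=9: a[fast]=7≠0 swap→a[2]=7, slow++,fast++
slow=3 fast=10: a[fast]=9≠0 swap→a[3]=9, slow++,fast++
slow=4 fast=11: a[fast]=6≠0 swap→a[4]=6, slow++,fast++
slow=5 fast=12: a[fast]=0, fast++
slow=5 fast=13: a[fast]=0, fast++
slow=5 fast=14: a[fast]=2≠0 swap→a[5]=2, slow++,fast++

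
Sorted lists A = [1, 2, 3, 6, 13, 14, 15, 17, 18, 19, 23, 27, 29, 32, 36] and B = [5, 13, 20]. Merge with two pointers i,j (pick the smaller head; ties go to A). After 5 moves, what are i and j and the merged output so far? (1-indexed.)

i=5, j=2, merged so far=[1, 2, 3, 5, 6]

[i=1,j=1] A[i]=1<=B[j]=5 take 1 → i++
[i=2,j=1] A[i]=2<=B[j]=5 take 2 → i++
[i=3,j=1] A[i]=3<=B[j]=5 take 3 → i++
[i=4,j=1] A[i]=6>B[j]=5 take 5 → j++
[i=4,j=2] A[i]=6<=B[j]=13 take 6 → i++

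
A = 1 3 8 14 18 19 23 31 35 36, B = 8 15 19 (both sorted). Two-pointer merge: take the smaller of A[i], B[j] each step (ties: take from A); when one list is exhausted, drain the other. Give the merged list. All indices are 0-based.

[1, 3, 8, 8, 14, 15, 18, 19, 19, 23, 31, 35, 36]

[i=0,j=0] A[i]=1<=B[j]=8 take 1 → i++
[i=1,j=0] A[i]=3<=B[j]=8 take 3 → i++
[i=2,j=0] A[i]=8<=B[j]=8 take 8 → i++
[i=3,j=0] A[i]=14>B[j]=8 take 8 → j++
[i=3,j=1] A[i]=14<=B[j]=15 take 14 → i++
[i=4,j=1] A[i]=18>B[j]=15 take 15 → j++
[i=4,j=2] A[i]=18<=B[j]=19 take 18 → i++
[i=5,j=2] A[i]=19<=B[j]=19 take 19 → i++
[i=6,j=2] A[i]=23>B[j]=19 take 19 → j++
[i=6,j=3] B done, take A[i]=23 → i++
[i=7,j=3] B done, take A[i]=31 → i++
[i=8,j=3] B done, take A[i]=35 → i++
[i=9,j=3] B done, take A[i]=36 → i++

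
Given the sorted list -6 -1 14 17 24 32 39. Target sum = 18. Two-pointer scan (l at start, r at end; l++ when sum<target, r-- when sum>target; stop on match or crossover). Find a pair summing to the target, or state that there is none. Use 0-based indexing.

(-6, 24)

l=0 r=6: -6+39=33 >18, r--
l=0 r=5: -6+32=26 >18, r--
l=0 r=4: -6+24=18, found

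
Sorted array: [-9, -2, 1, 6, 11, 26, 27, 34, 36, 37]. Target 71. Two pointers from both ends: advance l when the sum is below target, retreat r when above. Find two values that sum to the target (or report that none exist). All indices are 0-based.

(34, 37)

[0,9] -9+37=28 <71 → l++
[1,9] -2+37=35 <71 → l++
[2,9] 1+37=38 <71 → l++
[3,9] 6+37=43 <71 → l++
[4,9] 11+37=48 <71 → l++
[5,9] 26+37=63 <71 → l++
[6,9] 27+37=64 <71 → l++
[7,9] 34+37=71 → found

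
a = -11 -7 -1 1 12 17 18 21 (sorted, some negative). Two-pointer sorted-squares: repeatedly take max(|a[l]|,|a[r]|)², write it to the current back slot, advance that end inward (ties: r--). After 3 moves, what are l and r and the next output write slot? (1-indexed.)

[1,8] |-11|<=|21| out[8]=441 → r--
[1,7] |-11|<=|18| out[7]=324 → r--
[1,6] |-11|<=|17| out[6]=289 → r--

l=1, r=5, next write slot=5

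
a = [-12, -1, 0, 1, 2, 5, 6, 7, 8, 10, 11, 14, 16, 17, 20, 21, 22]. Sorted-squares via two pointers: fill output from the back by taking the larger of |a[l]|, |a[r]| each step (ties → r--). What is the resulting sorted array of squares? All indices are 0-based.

[0, 1, 1, 4, 25, 36, 49, 64, 100, 121, 144, 196, 256, 289, 400, 441, 484]

l=0 r=16: |-12|<=|22| out[16]=484, r--
l=0 r=15: |-12|<=|21| out[15]=441, r--
l=0 r=14: |-12|<=|20| out[14]=400, r--
l=0 r=13: |-12|<=|17| out[13]=289, r--
l=0 r=12: |-12|<=|16| out[12]=256, r--
l=0 r=11: |-12|<=|14| out[11]=196, r--
l=0 r=10: |-12|>|11| out[10]=144, l++
l=1 r=10: |-1|<=|11| out[9]=121, r--
l=1 r=9: |-1|<=|10| out[8]=100, r--
l=1 r=8: |-1|<=|8| out[7]=64, r--
l=1 r=7: |-1|<=|7| out[6]=49, r--
l=1 r=6: |-1|<=|6| out[5]=36, r--
l=1 r=5: |-1|<=|5| out[4]=25, r--
l=1 r=4: |-1|<=|2| out[3]=4, r--
l=1 r=3: |-1|<=|1| out[2]=1, r--
l=1 r=2: |-1|>|0| out[1]=1, l++
l=2 r=2: |0|<=|0| out[0]=0, r--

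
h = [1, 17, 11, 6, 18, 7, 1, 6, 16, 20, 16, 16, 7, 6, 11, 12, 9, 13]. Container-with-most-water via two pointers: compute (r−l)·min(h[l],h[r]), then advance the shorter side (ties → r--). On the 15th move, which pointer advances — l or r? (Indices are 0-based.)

l=0 r=17: min(1,13)*17=17 best=17 *, l++
l=1 r=17: min(17,13)*16=208 best=208 *, r--
l=1 r=16: min(17,9)*15=135 best=208, r--
l=1 r=15: min(17,12)*14=168 best=208, r--
l=1 r=14: min(17,11)*13=143 best=208, r--
l=1 r=13: min(17,6)*12=72 best=208, r--
l=1 r=12: min(17,7)*11=77 best=208, r--
l=1 r=11: min(17,16)*10=160 best=208, r--
l=1 r=10: min(17,16)*9=144 best=208, r--
l=1 r=9: min(17,20)*8=136 best=208, l++
l=2 r=9: min(11,20)*7=77 best=208, l++
l=3 r=9: min(6,20)*6=36 best=208, l++
l=4 r=9: min(18,20)*5=90 best=208, l++
l=5 r=9: min(7,20)*4=28 best=208, l++
l=6 r=9: min(1,20)*3=3 best=208, l++

l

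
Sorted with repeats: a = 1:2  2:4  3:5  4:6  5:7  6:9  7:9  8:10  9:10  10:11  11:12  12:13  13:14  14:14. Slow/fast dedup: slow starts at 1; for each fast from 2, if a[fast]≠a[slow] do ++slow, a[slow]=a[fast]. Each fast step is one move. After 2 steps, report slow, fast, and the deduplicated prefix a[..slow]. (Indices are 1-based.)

slow=3, fast=4, prefix=[2, 4, 5]

(s=1,f=2) a[fast]=4≠a[slow]=2 write a[2]=4 → slow++,fast++
(s=2,f=3) a[fast]=5≠a[slow]=4 write a[3]=5 → slow++,fast++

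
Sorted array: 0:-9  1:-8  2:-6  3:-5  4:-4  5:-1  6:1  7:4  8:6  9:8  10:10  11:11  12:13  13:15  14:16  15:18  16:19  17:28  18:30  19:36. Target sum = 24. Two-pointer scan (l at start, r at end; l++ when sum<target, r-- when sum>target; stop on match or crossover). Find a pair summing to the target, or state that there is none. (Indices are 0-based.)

l=0 r=19: -9+36=27 >24, r--
l=0 r=18: -9+30=21 <24, l++
l=1 r=18: -8+30=22 <24, l++
l=2 r=18: -6+30=24, found

(-6, 30)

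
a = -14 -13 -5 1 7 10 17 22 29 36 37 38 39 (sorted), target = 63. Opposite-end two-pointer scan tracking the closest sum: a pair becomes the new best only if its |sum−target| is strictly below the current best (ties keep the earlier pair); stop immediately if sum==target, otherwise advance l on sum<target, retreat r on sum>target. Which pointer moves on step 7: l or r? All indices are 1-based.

l

[1,13] -14+39=25 d=38 * → l++
[2,13] -13+39=26 d=37 * → l++
[3,13] -5+39=34 d=29 * → l++
[4,13] 1+39=40 d=23 * → l++
[5,13] 7+39=46 d=17 * → l++
[6,13] 10+39=49 d=14 * → l++
[7,13] 17+39=56 d=7 * → l++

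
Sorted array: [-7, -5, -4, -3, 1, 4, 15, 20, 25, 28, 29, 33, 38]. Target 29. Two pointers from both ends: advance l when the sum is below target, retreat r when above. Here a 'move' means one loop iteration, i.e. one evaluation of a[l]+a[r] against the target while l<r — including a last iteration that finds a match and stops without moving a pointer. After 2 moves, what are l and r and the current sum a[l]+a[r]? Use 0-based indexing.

l=0 r=12: -7+38=31 >29, r--
l=0 r=11: -7+33=26 <29, l++

l=1, r=11, sum=28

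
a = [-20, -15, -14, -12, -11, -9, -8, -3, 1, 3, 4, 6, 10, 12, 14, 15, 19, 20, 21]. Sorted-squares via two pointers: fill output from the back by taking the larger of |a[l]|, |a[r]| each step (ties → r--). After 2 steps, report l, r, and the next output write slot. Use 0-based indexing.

[0,18] |-20|<=|21| out[18]=441 → r--
[0,17] |-20|<=|20| out[17]=400 → r--

l=0, r=16, next write slot=16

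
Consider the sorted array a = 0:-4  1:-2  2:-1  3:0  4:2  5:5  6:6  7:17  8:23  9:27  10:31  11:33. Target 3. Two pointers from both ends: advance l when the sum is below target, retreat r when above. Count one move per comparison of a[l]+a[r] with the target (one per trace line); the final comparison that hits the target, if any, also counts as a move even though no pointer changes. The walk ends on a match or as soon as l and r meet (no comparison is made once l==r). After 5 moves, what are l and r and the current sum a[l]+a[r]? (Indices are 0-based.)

l=0 r=11: -4+33=29 >3, r--
l=0 r=10: -4+31=27 >3, r--
l=0 r=9: -4+27=23 >3, r--
l=0 r=8: -4+23=19 >3, r--
l=0 r=7: -4+17=13 >3, r--

l=0, r=6, sum=2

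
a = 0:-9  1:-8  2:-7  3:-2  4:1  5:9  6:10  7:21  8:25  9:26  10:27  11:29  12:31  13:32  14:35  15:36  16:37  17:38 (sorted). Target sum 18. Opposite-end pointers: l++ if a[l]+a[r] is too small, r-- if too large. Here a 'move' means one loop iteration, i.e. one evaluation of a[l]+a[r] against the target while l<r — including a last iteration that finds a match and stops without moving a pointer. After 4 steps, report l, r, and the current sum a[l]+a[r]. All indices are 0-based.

l=0, r=13, sum=23

[0,17] -9+38=29 >18 → r--
[0,16] -9+37=28 >18 → r--
[0,15] -9+36=27 >18 → r--
[0,14] -9+35=26 >18 → r--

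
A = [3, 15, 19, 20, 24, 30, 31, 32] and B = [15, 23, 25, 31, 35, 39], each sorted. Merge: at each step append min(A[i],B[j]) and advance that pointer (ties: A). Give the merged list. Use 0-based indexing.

[i=0,j=0] A[i]=3<=B[j]=15 take 3 → i++
[i=1,j=0] A[i]=15<=B[j]=15 take 15 → i++
[i=2,j=0] A[i]=19>B[j]=15 take 15 → j++
[i=2,j=1] A[i]=19<=B[j]=23 take 19 → i++
[i=3,j=1] A[i]=20<=B[j]=23 take 20 → i++
[i=4,j=1] A[i]=24>B[j]=23 take 23 → j++
[i=4,j=2] A[i]=24<=B[j]=25 take 24 → i++
[i=5,j=2] A[i]=30>B[j]=25 take 25 → j++
[i=5,j=3] A[i]=30<=B[j]=31 take 30 → i++
[i=6,j=3] A[i]=31<=B[j]=31 take 31 → i++
[i=7,j=3] A[i]=32>B[j]=31 take 31 → j++
[i=7,j=4] A[i]=32<=B[j]=35 take 32 → i++
[i=8,j=4] A done, take B[j]=35 → j++
[i=8,j=5] A done, take B[j]=39 → j++

[3, 15, 15, 19, 20, 23, 24, 25, 30, 31, 31, 32, 35, 39]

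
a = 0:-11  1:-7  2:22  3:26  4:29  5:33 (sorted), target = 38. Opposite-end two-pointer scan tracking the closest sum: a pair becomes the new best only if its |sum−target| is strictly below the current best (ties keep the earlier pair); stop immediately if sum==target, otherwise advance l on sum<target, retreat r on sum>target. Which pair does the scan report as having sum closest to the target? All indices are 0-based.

l=0 r=5: -11+33=22 d=16 *, l++
l=1 r=5: -7+33=26 d=12 *, l++
l=2 r=5: 22+33=55 d=17, r--
l=2 r=4: 22+29=51 d=13, r--
l=2 r=3: 22+26=48 d=10 *, r--

pair (22, 26) with sum 48 (|Δ|=10)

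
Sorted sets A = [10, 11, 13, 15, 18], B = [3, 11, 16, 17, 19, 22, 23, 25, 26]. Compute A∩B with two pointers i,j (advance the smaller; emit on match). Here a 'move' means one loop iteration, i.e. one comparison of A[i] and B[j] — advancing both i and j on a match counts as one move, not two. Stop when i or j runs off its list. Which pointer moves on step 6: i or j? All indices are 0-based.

i=0 j=0: 10>3, j++
i=0 j=1: 10<11, i++
i=1 j=1: 11==11 emit, i++,j++
i=2 j=2: 13<16, i++
i=3 j=2: 15<16, i++
i=4 j=2: 18>16, j++

j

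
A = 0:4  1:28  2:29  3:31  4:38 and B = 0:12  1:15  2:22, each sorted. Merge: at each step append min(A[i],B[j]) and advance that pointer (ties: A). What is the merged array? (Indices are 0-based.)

[4, 12, 15, 22, 28, 29, 31, 38]

i=0 j=0: A[i]=4<=B[j]=12 take 4, i++
i=1 j=0: A[i]=28>B[j]=12 take 12, j++
i=1 j=1: A[i]=28>B[j]=15 take 15, j++
i=1 j=2: A[i]=28>B[j]=22 take 22, j++
i=1 j=3: B done, take A[i]=28, i++
i=2 j=3: B done, take A[i]=29, i++
i=3 j=3: B done, take A[i]=31, i++
i=4 j=3: B done, take A[i]=38, i++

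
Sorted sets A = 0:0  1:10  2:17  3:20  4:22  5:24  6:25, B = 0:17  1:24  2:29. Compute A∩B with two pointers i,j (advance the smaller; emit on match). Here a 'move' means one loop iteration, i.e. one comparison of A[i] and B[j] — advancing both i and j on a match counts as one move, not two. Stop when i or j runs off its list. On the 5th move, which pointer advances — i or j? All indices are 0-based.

i

[i=0,j=0] 0<17 → i++
[i=1,j=0] 10<17 → i++
[i=2,j=0] 17==17 emit → i++,j++
[i=3,j=1] 20<24 → i++
[i=4,j=1] 22<24 → i++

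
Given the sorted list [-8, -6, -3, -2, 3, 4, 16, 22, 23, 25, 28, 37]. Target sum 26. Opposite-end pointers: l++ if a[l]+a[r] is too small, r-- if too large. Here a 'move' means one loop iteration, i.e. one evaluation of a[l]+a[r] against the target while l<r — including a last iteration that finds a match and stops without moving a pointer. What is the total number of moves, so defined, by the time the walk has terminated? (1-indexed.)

[1,12] -8+37=29 >26 → r--
[1,11] -8+28=20 <26 → l++
[2,11] -6+28=22 <26 → l++
[3,11] -3+28=25 <26 → l++
[4,11] -2+28=26 → found

5 moves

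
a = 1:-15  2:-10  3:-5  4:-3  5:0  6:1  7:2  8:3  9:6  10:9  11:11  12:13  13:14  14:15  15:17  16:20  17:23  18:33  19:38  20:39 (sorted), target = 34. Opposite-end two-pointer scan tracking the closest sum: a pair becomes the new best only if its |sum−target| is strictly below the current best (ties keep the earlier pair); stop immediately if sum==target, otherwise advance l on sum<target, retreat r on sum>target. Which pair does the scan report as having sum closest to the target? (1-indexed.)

pair (-5, 39) with sum 34 (|Δ|=0)

l=1 r=20: -15+39=24 d=10 *, l++
l=2 r=20: -10+39=29 d=5 *, l++
l=3 r=20: -5+39=34 d=0 *, stop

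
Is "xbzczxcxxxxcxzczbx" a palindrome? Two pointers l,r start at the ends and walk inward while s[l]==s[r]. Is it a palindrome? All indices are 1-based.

palindrome

[1,18] 'x'=='x' → l++,r--
[2,17] 'b'=='b' → l++,r--
[3,16] 'z'=='z' → l++,r--
[4,15] 'c'=='c' → l++,r--
[5,14] 'z'=='z' → l++,r--
[6,13] 'x'=='x' → l++,r--
[7,12] 'c'=='c' → l++,r--
[8,11] 'x'=='x' → l++,r--
[9,10] 'x'=='x' → l++,r--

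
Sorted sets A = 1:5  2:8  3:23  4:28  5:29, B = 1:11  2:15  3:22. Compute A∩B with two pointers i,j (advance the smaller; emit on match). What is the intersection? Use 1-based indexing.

i=1 j=1: 5<11, i++
i=2 j=1: 8<11, i++
i=3 j=1: 23>11, j++
i=3 j=2: 23>15, j++
i=3 j=3: 23>22, j++

intersection = []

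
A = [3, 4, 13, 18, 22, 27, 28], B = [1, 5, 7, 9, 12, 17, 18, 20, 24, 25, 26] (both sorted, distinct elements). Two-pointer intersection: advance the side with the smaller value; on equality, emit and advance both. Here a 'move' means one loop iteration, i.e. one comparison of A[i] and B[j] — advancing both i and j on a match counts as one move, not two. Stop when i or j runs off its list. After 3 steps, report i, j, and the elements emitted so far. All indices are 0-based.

i=2, j=1, emitted=[]

i=0 j=0: 3>1, j++
i=0 j=1: 3<5, i++
i=1 j=1: 4<5, i++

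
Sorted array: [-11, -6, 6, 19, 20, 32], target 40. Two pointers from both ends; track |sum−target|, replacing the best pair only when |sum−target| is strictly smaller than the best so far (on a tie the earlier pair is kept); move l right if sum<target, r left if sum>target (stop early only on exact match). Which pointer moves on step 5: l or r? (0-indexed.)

l

l=0 r=5: -11+32=21 d=19 *, l++
l=1 r=5: -6+32=26 d=14 *, l++
l=2 r=5: 6+32=38 d=2 *, l++
l=3 r=5: 19+32=51 d=11, r--
l=3 r=4: 19+20=39 d=1 *, l++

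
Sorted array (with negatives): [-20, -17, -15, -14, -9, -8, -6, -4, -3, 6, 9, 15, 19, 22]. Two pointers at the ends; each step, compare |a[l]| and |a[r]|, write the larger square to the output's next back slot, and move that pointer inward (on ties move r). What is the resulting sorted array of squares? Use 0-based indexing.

[0,13] |-20|<=|22| out[13]=484 → r--
[0,12] |-20|>|19| out[12]=400 → l++
[1,12] |-17|<=|19| out[11]=361 → r--
[1,11] |-17|>|15| out[10]=289 → l++
[2,11] |-15|<=|15| out[9]=225 → r--
[2,10] |-15|>|9| out[8]=225 → l++
[3,10] |-14|>|9| out[7]=196 → l++
[4,10] |-9|<=|9| out[6]=81 → r--
[4,9] |-9|>|6| out[5]=81 → l++
[5,9] |-8|>|6| out[4]=64 → l++
[6,9] |-6|<=|6| out[3]=36 → r--
[6,8] |-6|>|-3| out[2]=36 → l++
[7,8] |-4|>|-3| out[1]=16 → l++
[8,8] |-3|<=|-3| out[0]=9 → r--

[9, 16, 36, 36, 64, 81, 81, 196, 225, 225, 289, 361, 400, 484]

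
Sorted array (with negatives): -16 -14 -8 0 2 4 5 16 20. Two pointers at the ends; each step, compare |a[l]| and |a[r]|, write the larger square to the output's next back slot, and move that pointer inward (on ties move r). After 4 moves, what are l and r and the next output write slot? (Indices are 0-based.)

[0,8] |-16|<=|20| out[8]=400 → r--
[0,7] |-16|<=|16| out[7]=256 → r--
[0,6] |-16|>|5| out[6]=256 → l++
[1,6] |-14|>|5| out[5]=196 → l++

l=2, r=6, next write slot=4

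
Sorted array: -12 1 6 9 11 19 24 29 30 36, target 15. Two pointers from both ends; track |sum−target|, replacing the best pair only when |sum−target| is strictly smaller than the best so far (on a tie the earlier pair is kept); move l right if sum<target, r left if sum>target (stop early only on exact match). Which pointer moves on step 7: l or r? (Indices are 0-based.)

[0,9] -12+36=24 d=9 * → r--
[0,8] -12+30=18 d=3 * → r--
[0,7] -12+29=17 d=2 * → r--
[0,6] -12+24=12 d=3 → l++
[1,6] 1+24=25 d=10 → r--
[1,5] 1+19=20 d=5 → r--
[1,4] 1+11=12 d=3 → l++

l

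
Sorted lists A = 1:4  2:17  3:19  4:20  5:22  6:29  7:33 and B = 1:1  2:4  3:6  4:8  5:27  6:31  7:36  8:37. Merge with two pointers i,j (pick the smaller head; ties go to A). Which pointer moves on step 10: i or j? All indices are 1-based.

j

[i=1,j=1] A[i]=4>B[j]=1 take 1 → j++
[i=1,j=2] A[i]=4<=B[j]=4 take 4 → i++
[i=2,j=2] A[i]=17>B[j]=4 take 4 → j++
[i=2,j=3] A[i]=17>B[j]=6 take 6 → j++
[i=2,j=4] A[i]=17>B[j]=8 take 8 → j++
[i=2,j=5] A[i]=17<=B[j]=27 take 17 → i++
[i=3,j=5] A[i]=19<=B[j]=27 take 19 → i++
[i=4,j=5] A[i]=20<=B[j]=27 take 20 → i++
[i=5,j=5] A[i]=22<=B[j]=27 take 22 → i++
[i=6,j=5] A[i]=29>B[j]=27 take 27 → j++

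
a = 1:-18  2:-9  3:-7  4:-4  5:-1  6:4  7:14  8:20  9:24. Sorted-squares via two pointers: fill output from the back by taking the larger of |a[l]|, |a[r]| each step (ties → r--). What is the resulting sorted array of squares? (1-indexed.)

[1, 16, 16, 49, 81, 196, 324, 400, 576]

l=1 r=9: |-18|<=|24| out[9]=576, r--
l=1 r=8: |-18|<=|20| out[8]=400, r--
l=1 r=7: |-18|>|14| out[7]=324, l++
l=2 r=7: |-9|<=|14| out[6]=196, r--
l=2 r=6: |-9|>|4| out[5]=81, l++
l=3 r=6: |-7|>|4| out[4]=49, l++
l=4 r=6: |-4|<=|4| out[3]=16, r--
l=4 r=5: |-4|>|-1| out[2]=16, l++
l=5 r=5: |-1|<=|-1| out[1]=1, r--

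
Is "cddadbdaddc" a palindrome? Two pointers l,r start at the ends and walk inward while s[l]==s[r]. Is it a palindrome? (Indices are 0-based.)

palindrome

[0,10] 'c'=='c' → l++,r--
[1,9] 'd'=='d' → l++,r--
[2,8] 'd'=='d' → l++,r--
[3,7] 'a'=='a' → l++,r--
[4,6] 'd'=='d' → l++,r--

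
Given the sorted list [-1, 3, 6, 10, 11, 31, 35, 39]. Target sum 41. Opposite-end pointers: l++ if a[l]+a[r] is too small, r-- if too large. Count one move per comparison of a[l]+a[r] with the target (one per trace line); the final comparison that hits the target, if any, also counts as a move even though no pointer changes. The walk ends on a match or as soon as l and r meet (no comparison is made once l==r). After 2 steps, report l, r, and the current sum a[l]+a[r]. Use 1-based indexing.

l=1 r=8: -1+39=38 <41, l++
l=2 r=8: 3+39=42 >41, r--

l=2, r=7, sum=38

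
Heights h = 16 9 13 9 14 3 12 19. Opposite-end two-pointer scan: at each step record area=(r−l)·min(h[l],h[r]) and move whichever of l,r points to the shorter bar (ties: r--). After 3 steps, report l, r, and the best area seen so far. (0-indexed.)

l=3, r=7, best area=112

l=0 r=7: min(16,19)*7=112 best=112 *, l++
l=1 r=7: min(9,19)*6=54 best=112, l++
l=2 r=7: min(13,19)*5=65 best=112, l++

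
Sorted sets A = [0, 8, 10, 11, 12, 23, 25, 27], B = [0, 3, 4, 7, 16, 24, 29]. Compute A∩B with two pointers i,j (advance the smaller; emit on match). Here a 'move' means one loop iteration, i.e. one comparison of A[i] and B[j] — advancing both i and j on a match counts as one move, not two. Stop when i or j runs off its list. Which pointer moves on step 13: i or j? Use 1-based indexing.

[i=1,j=1] 0==0 emit → i++,j++
[i=2,j=2] 8>3 → j++
[i=2,j=3] 8>4 → j++
[i=2,j=4] 8>7 → j++
[i=2,j=5] 8<16 → i++
[i=3,j=5] 10<16 → i++
[i=4,j=5] 11<16 → i++
[i=5,j=5] 12<16 → i++
[i=6,j=5] 23>16 → j++
[i=6,j=6] 23<24 → i++
[i=7,j=6] 25>24 → j++
[i=7,j=7] 25<29 → i++
[i=8,j=7] 27<29 → i++

i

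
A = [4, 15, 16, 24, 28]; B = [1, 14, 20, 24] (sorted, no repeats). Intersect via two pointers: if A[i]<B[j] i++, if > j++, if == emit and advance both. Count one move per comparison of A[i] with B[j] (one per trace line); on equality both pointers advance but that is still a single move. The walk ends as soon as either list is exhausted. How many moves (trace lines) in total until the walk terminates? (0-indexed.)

7 moves

[i=0,j=0] 4>1 → j++
[i=0,j=1] 4<14 → i++
[i=1,j=1] 15>14 → j++
[i=1,j=2] 15<20 → i++
[i=2,j=2] 16<20 → i++
[i=3,j=2] 24>20 → j++
[i=3,j=3] 24==24 emit → i++,j++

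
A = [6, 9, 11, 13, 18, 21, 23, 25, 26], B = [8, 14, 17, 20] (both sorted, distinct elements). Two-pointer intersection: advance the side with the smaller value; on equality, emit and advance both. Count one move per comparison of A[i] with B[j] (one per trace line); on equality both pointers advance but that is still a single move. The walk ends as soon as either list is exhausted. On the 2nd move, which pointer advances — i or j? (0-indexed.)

[i=0,j=0] 6<8 → i++
[i=1,j=0] 9>8 → j++

j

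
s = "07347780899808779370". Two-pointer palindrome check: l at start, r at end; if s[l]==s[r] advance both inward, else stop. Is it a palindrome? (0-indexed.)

not a palindrome (mismatch at 3,16)

l=0 r=19: '0'=='0', l++,r--
l=1 r=18: '7'=='7', l++,r--
l=2 r=17: '3'=='3', l++,r--
l=3 r=16: '4'!='9', stop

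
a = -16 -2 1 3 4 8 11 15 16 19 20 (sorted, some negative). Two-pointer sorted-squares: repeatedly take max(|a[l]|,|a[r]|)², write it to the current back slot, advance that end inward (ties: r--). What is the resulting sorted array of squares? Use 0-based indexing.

[0,10] |-16|<=|20| out[10]=400 → r--
[0,9] |-16|<=|19| out[9]=361 → r--
[0,8] |-16|<=|16| out[8]=256 → r--
[0,7] |-16|>|15| out[7]=256 → l++
[1,7] |-2|<=|15| out[6]=225 → r--
[1,6] |-2|<=|11| out[5]=121 → r--
[1,5] |-2|<=|8| out[4]=64 → r--
[1,4] |-2|<=|4| out[3]=16 → r--
[1,3] |-2|<=|3| out[2]=9 → r--
[1,2] |-2|>|1| out[1]=4 → l++
[2,2] |1|<=|1| out[0]=1 → r--

[1, 4, 9, 16, 64, 121, 225, 256, 256, 361, 400]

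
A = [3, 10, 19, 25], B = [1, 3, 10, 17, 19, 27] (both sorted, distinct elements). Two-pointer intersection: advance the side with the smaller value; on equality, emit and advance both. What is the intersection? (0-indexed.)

[i=0,j=0] 3>1 → j++
[i=0,j=1] 3==3 emit → i++,j++
[i=1,j=2] 10==10 emit → i++,j++
[i=2,j=3] 19>17 → j++
[i=2,j=4] 19==19 emit → i++,j++
[i=3,j=5] 25<27 → i++

intersection = [3, 10, 19]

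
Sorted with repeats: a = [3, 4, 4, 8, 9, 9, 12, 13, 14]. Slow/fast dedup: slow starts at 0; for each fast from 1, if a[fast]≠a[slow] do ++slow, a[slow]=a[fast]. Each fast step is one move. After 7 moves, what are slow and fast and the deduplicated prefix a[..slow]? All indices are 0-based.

slow=5, fast=8, prefix=[3, 4, 8, 9, 12, 13]

(s=0,f=1) a[fast]=4≠a[slow]=3 write a[1]=4 → slow++,fast++
(s=1,f=2) a[fast]=4=a[slow] dup → fast++
(s=1,f=3) a[fast]=8≠a[slow]=4 write a[2]=8 → slow++,fast++
(s=2,f=4) a[fast]=9≠a[slow]=8 write a[3]=9 → slow++,fast++
(s=3,f=5) a[fast]=9=a[slow] dup → fast++
(s=3,f=6) a[fast]=12≠a[slow]=9 write a[4]=12 → slow++,fast++
(s=4,f=7) a[fast]=13≠a[slow]=12 write a[5]=13 → slow++,fast++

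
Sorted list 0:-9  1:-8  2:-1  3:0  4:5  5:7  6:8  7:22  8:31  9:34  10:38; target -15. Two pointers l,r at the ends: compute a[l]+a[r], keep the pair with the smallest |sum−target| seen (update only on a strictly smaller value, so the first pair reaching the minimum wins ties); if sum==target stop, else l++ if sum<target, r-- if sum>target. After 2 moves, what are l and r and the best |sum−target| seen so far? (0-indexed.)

l=0, r=8, best |Δ|=40

l=0 r=10: -9+38=29 d=44 *, r--
l=0 r=9: -9+34=25 d=40 *, r--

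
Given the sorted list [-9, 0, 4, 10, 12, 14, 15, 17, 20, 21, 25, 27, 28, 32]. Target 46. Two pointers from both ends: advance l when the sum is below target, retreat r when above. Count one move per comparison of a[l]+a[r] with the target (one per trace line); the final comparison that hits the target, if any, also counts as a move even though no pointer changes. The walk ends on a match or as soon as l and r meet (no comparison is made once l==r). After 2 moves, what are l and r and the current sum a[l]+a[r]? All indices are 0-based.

l=2, r=13, sum=36

l=0 r=13: -9+32=23 <46, l++
l=1 r=13: 0+32=32 <46, l++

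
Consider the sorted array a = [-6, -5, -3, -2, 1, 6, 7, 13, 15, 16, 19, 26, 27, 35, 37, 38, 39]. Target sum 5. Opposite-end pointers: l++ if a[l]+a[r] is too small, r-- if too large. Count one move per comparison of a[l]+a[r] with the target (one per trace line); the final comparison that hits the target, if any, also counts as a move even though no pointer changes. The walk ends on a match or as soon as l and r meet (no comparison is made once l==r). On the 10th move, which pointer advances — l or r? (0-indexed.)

l=0 r=16: -6+39=33 >5, r--
l=0 r=15: -6+38=32 >5, r--
l=0 r=14: -6+37=31 >5, r--
l=0 r=13: -6+35=29 >5, r--
l=0 r=12: -6+27=21 >5, r--
l=0 r=11: -6+26=20 >5, r--
l=0 r=10: -6+19=13 >5, r--
l=0 r=9: -6+16=10 >5, r--
l=0 r=8: -6+15=9 >5, r--
l=0 r=7: -6+13=7 >5, r--

r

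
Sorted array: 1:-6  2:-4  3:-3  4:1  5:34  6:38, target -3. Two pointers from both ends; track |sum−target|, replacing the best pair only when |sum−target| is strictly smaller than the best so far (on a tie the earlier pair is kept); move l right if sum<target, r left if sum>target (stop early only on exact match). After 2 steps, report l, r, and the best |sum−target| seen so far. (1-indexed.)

l=1, r=4, best |Δ|=31

[1,6] -6+38=32 d=35 * → r--
[1,5] -6+34=28 d=31 * → r--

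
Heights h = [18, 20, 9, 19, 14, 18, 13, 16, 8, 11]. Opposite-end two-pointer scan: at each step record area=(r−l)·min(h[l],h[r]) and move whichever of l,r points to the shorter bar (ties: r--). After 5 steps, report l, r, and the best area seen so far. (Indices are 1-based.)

l=1 r=10: min(18,11)*9=99 best=99 *, r--
l=1 r=9: min(18,8)*8=64 best=99, r--
l=1 r=8: min(18,16)*7=112 best=112 *, r--
l=1 r=7: min(18,13)*6=78 best=112, r--
l=1 r=6: min(18,18)*5=90 best=112, r--

l=1, r=5, best area=112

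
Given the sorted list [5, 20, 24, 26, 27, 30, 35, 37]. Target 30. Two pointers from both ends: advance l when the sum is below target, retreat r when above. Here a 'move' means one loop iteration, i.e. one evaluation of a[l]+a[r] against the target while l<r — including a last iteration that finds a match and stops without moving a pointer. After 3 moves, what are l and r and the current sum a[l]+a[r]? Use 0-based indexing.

l=0, r=4, sum=32

l=0 r=7: 5+37=42 >30, r--
l=0 r=6: 5+35=40 >30, r--
l=0 r=5: 5+30=35 >30, r--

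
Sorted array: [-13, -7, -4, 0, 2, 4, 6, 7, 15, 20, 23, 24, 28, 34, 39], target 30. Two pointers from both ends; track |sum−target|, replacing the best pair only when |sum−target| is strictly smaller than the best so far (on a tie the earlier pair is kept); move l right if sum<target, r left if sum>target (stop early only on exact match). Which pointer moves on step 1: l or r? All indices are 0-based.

l

l=0 r=14: -13+39=26 d=4 *, l++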